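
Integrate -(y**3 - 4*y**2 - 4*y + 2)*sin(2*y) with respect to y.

Use integration by parts with u = y**3 - 4*y**2 - 4*y + 2, dv = -sin(2*y) dy, so v = cos(2*y)/2.
Apply parts 3 times (tabular method): alternate signs, differentiate u down to 0, integrate dv up.

y**3*cos(2*y)/2 - 3*y**2*sin(2*y)/4 - 2*y**2*cos(2*y) + 2*y*sin(2*y) - 11*y*cos(2*y)/4 + 11*sin(2*y)/8 + 2*cos(2*y) + C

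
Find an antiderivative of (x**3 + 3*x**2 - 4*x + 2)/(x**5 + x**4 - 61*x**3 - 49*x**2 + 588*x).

log(x)/294 + 58*log(x - 7)/539 - 11*log(x - 3)/210 - log(x + 4)/462 - 83*log(x + 7)/1470 + C

Factor the denominator: x*(x - 7)*(x - 3)*(x + 4)*(x + 7).
Partial-fraction decomposition: -83/(1470*(x + 7)) - 1/(462*(x + 4)) - 11/(210*(x - 3)) + 58/(539*(x - 7)) + 1/(294*x).
Integrate each term: A/(x−a) contributes A·log|x−a|.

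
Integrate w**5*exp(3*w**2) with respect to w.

Let u = w², du = 2w dw; rewrite as (1/2)∫ u^2·exp(3u) du.
Now integrate by parts 2 times.

(9*w**4 - 6*w**2 + 2)*exp(3*w**2)/54 + C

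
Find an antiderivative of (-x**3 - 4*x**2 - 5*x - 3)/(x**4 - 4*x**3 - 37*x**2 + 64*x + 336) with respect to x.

-577*log(x - 7)/330 + 151*log(x - 4)/168 + 3*log(x + 3)/70 - 17*log(x + 4)/88 + C

Factor the denominator: (x - 7)*(x - 4)*(x + 3)*(x + 4).
Partial-fraction decomposition: -17/(88*(x + 4)) + 3/(70*(x + 3)) + 151/(168*(x - 4)) - 577/(330*(x - 7)).
Integrate each term: A/(x−a) contributes A·log|x−a|.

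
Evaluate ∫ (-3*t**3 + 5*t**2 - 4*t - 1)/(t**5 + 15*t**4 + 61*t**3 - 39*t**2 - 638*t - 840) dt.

Factor the denominator: (t - 3)*(t + 2)*(t + 4)*(t + 5)*(t + 7).
Partial-fraction decomposition: 1301/(300*(t + 7)) - 173/(16*(t + 5)) + 41/(6*(t + 4)) - 17/(50*(t + 2)) - 7/(400*(t - 3)).
Integrate each term: A/(t−a) contributes A·log|t−a|.

-7*log(t - 3)/400 - 17*log(t + 2)/50 + 41*log(t + 4)/6 - 173*log(t + 5)/16 + 1301*log(t + 7)/300 + C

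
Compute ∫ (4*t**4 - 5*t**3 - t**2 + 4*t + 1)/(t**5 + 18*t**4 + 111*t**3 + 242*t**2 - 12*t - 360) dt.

log(t - 1)/294 - 31*log(t + 2)/48 + 1027*log(t + 5)/6 - 130555*log(t + 6)/784 + 6205/(28*t + 168) + C

Factor the denominator: (t - 1)*(t + 2)*(t + 5)*(t + 6)**2.
Partial-fraction decomposition: -130555/(784*(t + 6)) - 6205/(28*(t + 6)**2) + 1027/(6*(t + 5)) - 31/(48*(t + 2)) + 1/(294*(t - 1)).
Integrate each term; A/(t−a) gives A·log|t−a|; A/(t−a)² gives −A/(t−a).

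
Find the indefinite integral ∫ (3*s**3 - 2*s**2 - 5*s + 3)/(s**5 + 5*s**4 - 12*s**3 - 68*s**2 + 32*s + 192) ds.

Factor the denominator: (s - 3)*(s - 2)*(s + 2)*(s + 4)**2.
Partial-fraction decomposition: 9/(98*(s + 4)) + 67/(28*(s + 4)**2) - 19/(80*(s + 2)) - 1/(16*(s - 2)) + 51/(245*(s - 3)).
Integrate each term; A/(s−a) gives A·log|s−a|; A/(s−a)² gives −A/(s−a).

51*log(s - 3)/245 - log(s - 2)/16 - 19*log(s + 2)/80 + 9*log(s + 4)/98 - 67/(28*s + 112) + C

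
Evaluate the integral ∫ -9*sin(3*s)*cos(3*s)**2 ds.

Let u = cos(3*s), so du = (-3*sin(3*s)) ds.
Rewriting, the integral becomes 3·∫ u^2 du = 3·u^3/3.
Substituting back, u = cos(3*s).

cos(3*s)**3 + C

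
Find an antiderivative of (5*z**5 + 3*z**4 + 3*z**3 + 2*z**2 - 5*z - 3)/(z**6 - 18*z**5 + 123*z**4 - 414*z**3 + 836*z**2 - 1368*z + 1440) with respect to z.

2897*log(z - 6)/16 - 17897*log(z - 5)/58 + 6089*log(z - 4)/40 - 513*log(z - 3)/26 + 369*log(z**2 + 4)/60320 - 3587*atan(z/2)/30160 + C

Factor the denominator: (z - 6)*(z - 5)*(z - 4)*(z - 3)*(z**2 + 4).
Partial-fraction decomposition: (369*z - 7174)/(30160*(z**2 + 4)) - 513/(26*(z - 3)) + 6089/(40*(z - 4)) - 17897/(58*(z - 5)) + 2897/(16*(z - 6)).
Integrate each term; A/(z−a) gives A·log|z−a|; the (Bz+D)/(z²+p²) term gives a log and an atan.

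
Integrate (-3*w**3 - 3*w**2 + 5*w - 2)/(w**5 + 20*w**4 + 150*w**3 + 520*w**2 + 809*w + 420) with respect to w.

-7*log(w + 1)/144 - 37*log(w + 3)/16 + 122*log(w + 4)/9 - 273*log(w + 5)/16 + 845*log(w + 7)/144 + C

Factor the denominator: (w + 1)*(w + 3)*(w + 4)*(w + 5)*(w + 7).
Partial-fraction decomposition: 845/(144*(w + 7)) - 273/(16*(w + 5)) + 122/(9*(w + 4)) - 37/(16*(w + 3)) - 7/(144*(w + 1)).
Integrate each term: A/(w−a) contributes A·log|w−a|.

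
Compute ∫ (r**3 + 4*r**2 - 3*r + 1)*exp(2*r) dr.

Use integration by parts with u = r**3 + 4*r**2 - 3*r + 1, dv = exp(2*r) dr, so v = exp(2*r)/2.
Apply parts 3 times (tabular method): alternate signs, differentiate u down to 0, integrate dv up.

(4*r**3 + 10*r**2 - 22*r + 15)*exp(2*r)/8 + C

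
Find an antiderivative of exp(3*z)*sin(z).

Let I denote the integral. Integrate by parts with u = sin(z), dv = exp(3*z) dz, so v = exp(3*z)/3: I = exp(3*z)*sin(z)/3 − (1/3)·∫ exp(3*z)*cos(z) dz.
Apply parts again with u = cos(z), dv = exp(3*z) dz: ∫ exp(3*z)*cos(z) dz = exp(3*z)*cos(z)/3 + (1/3)·I. Substituting back brings back I: I = exp(3*z)*sin(z)/3 - exp(3*z)*cos(z)/9 − (1/9)·I.
Solving for I: (1 + 1/9)·I equals the remaining terms, so I = (9/10)·(exp(3*z)*sin(z)/3 - exp(3*z)*cos(z)/9).

3*exp(3*z)*sin(z)/10 - exp(3*z)*cos(z)/10 + C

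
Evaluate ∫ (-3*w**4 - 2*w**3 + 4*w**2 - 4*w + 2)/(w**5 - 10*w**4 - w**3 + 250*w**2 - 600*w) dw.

-log(w)/300 - 2099*log(w - 6)/66 + 2043*log(w - 5)/50 - 47*log(w - 4)/4 - 167*log(w + 5)/550 + C

Factor the denominator: w*(w - 6)*(w - 5)*(w - 4)*(w + 5).
Partial-fraction decomposition: -167/(550*(w + 5)) - 47/(4*(w - 4)) + 2043/(50*(w - 5)) - 2099/(66*(w - 6)) - 1/(300*w).
Integrate each term: A/(w−a) contributes A·log|w−a|.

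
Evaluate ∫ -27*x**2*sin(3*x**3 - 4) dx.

3*cos(3*x**3 - 4) + C

Let u = 3*x**3 - 4, so du = (9*x**2) dx.
Rewriting, the integral becomes -3·∫ sin(u) du = -3·-cos(u).
Substituting back, u = 3*x**3 - 4.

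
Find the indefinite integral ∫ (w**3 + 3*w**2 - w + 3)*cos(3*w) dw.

w**3*sin(3*w)/3 + w**2*sin(3*w) + w**2*cos(3*w)/3 - 5*w*sin(3*w)/9 + 2*w*cos(3*w)/3 + 7*sin(3*w)/9 - 5*cos(3*w)/27 + C

Use integration by parts with u = w**3 + 3*w**2 - w + 3, dv = cos(3*w) dw, so v = sin(3*w)/3.
Apply parts 3 times (tabular method): alternate signs, differentiate u down to 0, integrate dv up.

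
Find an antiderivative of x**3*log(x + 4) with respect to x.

Use integration by parts with u = log(x + 4), dv = x**3 dx.
Then du = 1/(x + 4) dx and v = x**4/4.

x**4*log(x + 4)/4 - x**4/16 + x**3/3 - 2*x**2 + 16*x - 64*log(x + 4) + C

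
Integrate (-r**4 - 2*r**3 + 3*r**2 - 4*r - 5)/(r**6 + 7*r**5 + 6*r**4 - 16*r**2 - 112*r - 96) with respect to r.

Factor the denominator: (r - 2)*(r + 1)*(r + 2)*(r + 6)*(r**2 + 4).
Partial-fraction decomposition: -(239*r + 46)/(1600*(r**2 + 4)) + 737/(6400*(r + 6)) + 15/(128*(r + 2)) - 1/(25*(r + 1)) - 11/(256*(r - 2)).
Integrate each term; A/(r−a) gives A·log|r−a|; the (Br+D)/(r²+p²) term gives a log and an atan.

-11*log(r - 2)/256 - log(r + 1)/25 + 15*log(r + 2)/128 + 737*log(r + 6)/6400 - 239*log(r**2 + 4)/3200 - 23*atan(r/2)/1600 + C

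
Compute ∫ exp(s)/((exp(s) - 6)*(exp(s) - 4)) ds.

Let u = e^s, du = e^s ds.
The integral becomes ∫ du/((u-4)(u-6)); decompose into partial fractions.

log(exp(s) - 6)/2 - log(exp(s) - 4)/2 + C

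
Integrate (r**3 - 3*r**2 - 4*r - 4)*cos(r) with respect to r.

Use integration by parts with u = r**3 - 3*r**2 - 4*r - 4, dv = cos(r) dr, so v = sin(r).
Apply parts 3 times (tabular method): alternate signs, differentiate u down to 0, integrate dv up.

r**3*sin(r) - 3*r**2*sin(r) + 3*r**2*cos(r) - 10*r*sin(r) - 6*r*cos(r) + 2*sin(r) - 10*cos(r) + C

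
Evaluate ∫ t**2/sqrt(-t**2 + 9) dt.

Substitute t = 3·sin(θ), so dt = 3·cos(θ) dθ and the radical becomes sqrt(-t**2 + 9) = 3·cos(θ) by the Pythagorean identity.
Integrate the resulting trig expression in θ, then back-substitute θ = asin(t/3), sin(θ) = t/3, cos(θ) = sqrt(-t**2 + 9)/3 (absorbing any constant into C).

-t*sqrt(-t**2 + 9)/2 + 9*asin(t/3)/2 + C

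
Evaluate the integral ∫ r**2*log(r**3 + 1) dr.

Let u = r**3 + 1, so du = (3*r**2) dr.
The integral becomes (1/3)·∫ log(u) du; integrate by parts with u′=log(u), dv′=du.

r**3*log(r**3 + 1)/3 - r**3/3 + log(r**3 + 1)/3 + C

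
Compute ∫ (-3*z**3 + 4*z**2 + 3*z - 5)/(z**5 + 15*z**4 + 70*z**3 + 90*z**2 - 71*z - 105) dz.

-log(z - 1)/384 + log(z + 1)/96 + 103*log(z + 3)/64 - 455*log(z + 5)/96 + 1199*log(z + 7)/384 + C

Factor the denominator: (z - 1)*(z + 1)*(z + 3)*(z + 5)*(z + 7).
Partial-fraction decomposition: 1199/(384*(z + 7)) - 455/(96*(z + 5)) + 103/(64*(z + 3)) + 1/(96*(z + 1)) - 1/(384*(z - 1)).
Integrate each term: A/(z−a) contributes A·log|z−a|.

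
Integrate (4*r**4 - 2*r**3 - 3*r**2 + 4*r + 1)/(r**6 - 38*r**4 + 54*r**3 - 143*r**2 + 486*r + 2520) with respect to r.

Factor the denominator: (r - 5)*(r - 4)*(r + 2)*(r + 7)*(r**2 + 9).
Partial-fraction decomposition: -11*(8*r - 1303)/(32045*(r**2 + 9)) - 843/(3190*(r + 7)) + 61/(2730*(r + 2)) - 173/(330*(r - 4)) + 183/(238*(r - 5)).
Integrate each term; A/(r−a) gives A·log|r−a|; the (Br+D)/(r²+p²) term gives a log and an atan.

183*log(r - 5)/238 - 173*log(r - 4)/330 + 61*log(r + 2)/2730 - 843*log(r + 7)/3190 - 44*log(r**2 + 9)/32045 + 14333*atan(r/3)/96135 + C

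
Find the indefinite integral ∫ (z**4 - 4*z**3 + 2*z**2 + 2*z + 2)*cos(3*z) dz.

Use integration by parts with u = z**4 - 4*z**3 + 2*z**2 + 2*z + 2, dv = cos(3*z) dz, so v = sin(3*z)/3.
Apply parts 4 times (tabular method): alternate signs, differentiate u down to 0, integrate dv up.

z**4*sin(3*z)/3 - 4*z**3*sin(3*z)/3 + 4*z**3*cos(3*z)/9 + 2*z**2*sin(3*z)/9 - 4*z**2*cos(3*z)/3 + 14*z*sin(3*z)/9 + 4*z*cos(3*z)/27 + 50*sin(3*z)/81 + 14*cos(3*z)/27 + C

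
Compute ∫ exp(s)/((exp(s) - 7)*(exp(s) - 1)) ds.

Let u = e^s, du = e^s ds.
The integral becomes ∫ du/((u-7)(u-1)); decompose into partial fractions.

log(exp(s) - 7)/6 - log(exp(s) - 1)/6 + C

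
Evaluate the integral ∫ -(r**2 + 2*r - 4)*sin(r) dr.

r**2*cos(r) - 2*r*sin(r) + 2*r*cos(r) - 2*sin(r) - 6*cos(r) + C

Use integration by parts with u = r**2 + 2*r - 4, dv = -sin(r) dr, so v = cos(r).
Apply parts 2 times (tabular method): alternate signs, differentiate u down to 0, integrate dv up.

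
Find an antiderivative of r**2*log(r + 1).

Use integration by parts with u = log(r + 1), dv = r**2 dr.
Then du = 1/(r + 1) dr and v = r**3/3.

r**3*log(r + 1)/3 - r**3/9 + r**2/6 - r/3 + log(r + 1)/3 + C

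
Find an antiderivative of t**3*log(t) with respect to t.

Use integration by parts with u = log(t), dv = t**3 dt.
Then du = 1/t dt and v = t**4/4.

t**4*log(t)/4 - t**4/16 + C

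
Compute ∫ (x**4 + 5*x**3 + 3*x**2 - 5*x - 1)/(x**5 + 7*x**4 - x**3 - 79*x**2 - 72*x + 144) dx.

Factor the denominator: (x - 3)*(x - 1)*(x + 3)*(x + 4)**2.
Partial-fraction decomposition: 1434/(1225*(x + 4)) - 3/(35*(x + 4)**2) - 13/(24*(x + 3)) - 3/(200*(x - 1)) + 227/(588*(x - 3)).
Integrate each term; A/(x−a) gives A·log|x−a|; A/(x−a)² gives −A/(x−a).

227*log(x - 3)/588 - 3*log(x - 1)/200 - 13*log(x + 3)/24 + 1434*log(x + 4)/1225 + 3/(35*x + 140) + C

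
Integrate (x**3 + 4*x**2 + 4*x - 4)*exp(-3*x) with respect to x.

Use integration by parts with u = x**3 + 4*x**2 + 4*x - 4, dv = exp(-3*x) dx, so v = -exp(-3*x)/3.
Apply parts 3 times (tabular method): alternate signs, differentiate u down to 0, integrate dv up.

(-9*x**3 - 45*x**2 - 66*x + 14)*exp(-3*x)/27 + C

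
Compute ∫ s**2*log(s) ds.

Use integration by parts with u = log(s), dv = s**2 ds.
Then du = 1/s ds and v = s**3/3.

s**3*log(s)/3 - s**3/9 + C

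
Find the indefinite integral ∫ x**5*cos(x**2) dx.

x**4*sin(x**2)/2 + x**2*cos(x**2) - sin(x**2) + C

Let u = x², du = 2x dx; rewrite as (1/2)∫ u^2·cos(1u) du.
Now integrate by parts 2 times.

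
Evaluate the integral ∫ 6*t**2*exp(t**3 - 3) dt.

Let u = t**3 - 3, so du = (3*t**2) dt.
Rewriting, the integral becomes 2·∫ e^u du = 2·e^u.
Substituting back, u = t**3 - 3.

2*exp(t**3 - 3) + C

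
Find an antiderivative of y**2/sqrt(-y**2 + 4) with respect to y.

Substitute y = 2·sin(θ), so dy = 2·cos(θ) dθ and the radical becomes sqrt(-y**2 + 4) = 2·cos(θ) by the Pythagorean identity.
Integrate the resulting trig expression in θ, then back-substitute θ = asin(y/2), sin(θ) = y/2, cos(θ) = sqrt(-y**2 + 4)/2 (absorbing any constant into C).

-y*sqrt(-y**2 + 4)/2 + 2*asin(y/2) + C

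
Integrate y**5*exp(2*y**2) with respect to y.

Let u = y², du = 2y dy; rewrite as (1/2)∫ u^2·exp(2u) du.
Now integrate by parts 2 times.

(2*y**4 - 2*y**2 + 1)*exp(2*y**2)/8 + C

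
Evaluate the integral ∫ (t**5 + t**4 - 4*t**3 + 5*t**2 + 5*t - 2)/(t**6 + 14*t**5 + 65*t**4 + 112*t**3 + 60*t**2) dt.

Factor the denominator: t**2*(t + 1)*(t + 2)*(t + 5)*(t + 6).
Partial-fraction decomposition: 1367/(180*(t + 6)) - 317/(50*(t + 5)) - 1/(2*(t + 2)) + 1/(10*(t + 1)) + 131/(900*t) - 1/(30*t**2).
Integrate each term; A/(t−a) gives A·log|t−a|; A/(t−a)² gives −A/(t−a).

131*log(t)/900 + log(t + 1)/10 - log(t + 2)/2 - 317*log(t + 5)/50 + 1367*log(t + 6)/180 + 1/(30*t) + C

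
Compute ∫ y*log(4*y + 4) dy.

Use integration by parts with u = log(4*y + 4), dv = y dy.
Then du = 4/(4*y + 4) dy and v = y**2/2.

y**2*log(4*y + 4)/2 - y**2/4 + y/2 - log(y + 1)/2 + C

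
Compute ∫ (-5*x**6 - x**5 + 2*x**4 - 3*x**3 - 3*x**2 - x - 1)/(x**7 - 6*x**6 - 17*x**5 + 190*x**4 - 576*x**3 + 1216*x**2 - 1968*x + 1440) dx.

-40228*log(x - 5)/2871 + 1919*log(x - 3)/117 - 30703*log(x - 2)/4608 - 222367*log(x + 6)/253440 + 18157*log(x**2 + 4)/241280 - 12941*atan(x/2)/120640 + 359/(192*x - 384) + C

Factor the denominator: (x - 5)*(x - 3)*(x - 2)**2*(x + 6)*(x**2 + 4).
Partial-fraction decomposition: (18157*x - 25882)/(120640*(x**2 + 4)) - 222367/(253440*(x + 6)) - 30703/(4608*(x - 2)) - 359/(192*(x - 2)**2) + 1919/(117*(x - 3)) - 40228/(2871*(x - 5)).
Integrate each term; A/(x−a) gives A·log|x−a|; the (Bx+D)/(x²+p²) term gives a log and an atan.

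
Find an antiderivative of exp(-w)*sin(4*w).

Let I denote the integral. Integrate by parts with u = sin(4*w), dv = exp(-w) dw, so v = -exp(-w): I = -exp(-w)*sin(4*w) + 4·∫ exp(-w)*cos(4*w) dw.
Apply parts again with u = cos(4*w), dv = exp(-w) dw: ∫ exp(-w)*cos(4*w) dw = -exp(-w)*cos(4*w) − 4·I. Substituting back brings back I: I = -exp(-w)*sin(4*w) - 4*exp(-w)*cos(4*w) − 16·I.
Solving for I: (1 + 16)·I equals the remaining terms, so I = (1/17)·(-exp(-w)*sin(4*w) - 4*exp(-w)*cos(4*w)).

-exp(-w)*sin(4*w)/17 - 4*exp(-w)*cos(4*w)/17 + C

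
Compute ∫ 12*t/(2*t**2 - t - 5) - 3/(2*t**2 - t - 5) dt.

3*log(2*t**2 - t - 5) + C

Let u = 2*t**2 - t - 5, so du = (4*t - 1) dt.
Rewriting, the integral becomes 3·∫ 1/u du = 3·log(u).
Substituting back, u = 2*t**2 - t - 5.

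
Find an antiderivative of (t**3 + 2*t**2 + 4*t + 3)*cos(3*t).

Use integration by parts with u = t**3 + 2*t**2 + 4*t + 3, dv = cos(3*t) dt, so v = sin(3*t)/3.
Apply parts 3 times (tabular method): alternate signs, differentiate u down to 0, integrate dv up.

t**3*sin(3*t)/3 + 2*t**2*sin(3*t)/3 + t**2*cos(3*t)/3 + 10*t*sin(3*t)/9 + 4*t*cos(3*t)/9 + 23*sin(3*t)/27 + 10*cos(3*t)/27 + C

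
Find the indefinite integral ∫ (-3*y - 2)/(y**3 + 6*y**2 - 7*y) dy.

2*log(y)/7 - 5*log(y - 1)/8 + 19*log(y + 7)/56 + C

Factor the denominator: y*(y - 1)*(y + 7).
Partial-fraction decomposition: 19/(56*(y + 7)) - 5/(8*(y - 1)) + 2/(7*y).
Integrate each term: A/(y−a) contributes A·log|y−a|.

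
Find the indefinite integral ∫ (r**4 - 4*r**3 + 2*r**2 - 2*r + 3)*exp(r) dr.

(r**4 - 8*r**3 + 26*r**2 - 54*r + 57)*exp(r) + C

Use integration by parts with u = r**4 - 4*r**3 + 2*r**2 - 2*r + 3, dv = exp(r) dr, so v = exp(r).
Apply parts 4 times (tabular method): alternate signs, differentiate u down to 0, integrate dv up.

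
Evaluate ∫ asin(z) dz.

z*asin(z) + sqrt(-z**2 + 1) + C

Use integration by parts with u = arcsin(z), dv = dz.
Then du = 1/sqrt(-z**2 + 1) dz.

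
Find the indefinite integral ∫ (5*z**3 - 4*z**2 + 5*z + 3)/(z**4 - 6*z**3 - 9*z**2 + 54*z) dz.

log(z)/18 + 323*log(z - 6)/54 - 13*log(z - 3)/6 + 61*log(z + 3)/54 + C

Factor the denominator: z*(z - 6)*(z - 3)*(z + 3).
Partial-fraction decomposition: 61/(54*(z + 3)) - 13/(6*(z - 3)) + 323/(54*(z - 6)) + 1/(18*z).
Integrate each term: A/(z−a) contributes A·log|z−a|.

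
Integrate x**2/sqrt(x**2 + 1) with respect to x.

x*sqrt(x**2 + 1)/2 - log(x + sqrt(x**2 + 1))/2 + C

Substitute x = tan(θ), so dx = sec(θ)^2 dθ and the radical becomes sqrt(x**2 + 1) = sec(θ) by the Pythagorean identity.
Integrate the resulting trig expression in θ, then back-substitute tan(θ) = x, sec(θ) = sqrt(x**2 + 1) (absorbing any constant into C).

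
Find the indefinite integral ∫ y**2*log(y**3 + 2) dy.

y**3*log(y**3 + 2)/3 - y**3/3 + 2*log(y**3 + 2)/3 + C

Let u = y**3 + 2, so du = (3*y**2) dy.
The integral becomes (1/3)·∫ log(u) du; integrate by parts with u′=log(u), dv′=du.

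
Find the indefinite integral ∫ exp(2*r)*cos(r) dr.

exp(2*r)*sin(r)/5 + 2*exp(2*r)*cos(r)/5 + C

Let I denote the integral. Integrate by parts with u = cos(r), dv = exp(2*r) dr, so v = exp(2*r)/2: I = exp(2*r)*cos(r)/2 + (1/2)·∫ exp(2*r)*sin(r) dr.
Apply parts again with u = sin(r), dv = exp(2*r) dr: ∫ exp(2*r)*sin(r) dr = exp(2*r)*sin(r)/2 − (1/2)·I. Substituting back brings back I: I = exp(2*r)*sin(r)/4 + exp(2*r)*cos(r)/2 − (1/4)·I.
Solving for I: (1 + 1/4)·I equals the remaining terms, so I = (4/5)·(exp(2*r)*sin(r)/4 + exp(2*r)*cos(r)/2).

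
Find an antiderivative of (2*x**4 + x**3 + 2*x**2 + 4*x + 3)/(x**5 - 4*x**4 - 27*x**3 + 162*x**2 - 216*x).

-log(x)/72 + 627*log(x - 4)/40 - 1147*log(x - 3)/81 + 809*log(x + 6)/1620 + 74/(9*x - 27) + C

Factor the denominator: x*(x - 4)*(x - 3)**2*(x + 6).
Partial-fraction decomposition: 809/(1620*(x + 6)) - 1147/(81*(x - 3)) - 74/(9*(x - 3)**2) + 627/(40*(x - 4)) - 1/(72*x).
Integrate each term; A/(x−a) gives A·log|x−a|; A/(x−a)² gives −A/(x−a).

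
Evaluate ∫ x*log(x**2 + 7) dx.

x**2*log(x**2 + 7)/2 - x**2/2 + 7*log(x**2 + 7)/2 + C

Let u = x**2 + 7, so du = (2*x) dx.
The integral becomes (1/2)·∫ log(u) du; integrate by parts with u′=log(u), dv′=du.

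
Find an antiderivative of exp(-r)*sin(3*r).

Let I denote the integral. Integrate by parts with u = sin(3*r), dv = exp(-r) dr, so v = -exp(-r): I = -exp(-r)*sin(3*r) + 3·∫ exp(-r)*cos(3*r) dr.
Apply parts again with u = cos(3*r), dv = exp(-r) dr: ∫ exp(-r)*cos(3*r) dr = -exp(-r)*cos(3*r) − 3·I. Substituting back brings back I: I = -exp(-r)*sin(3*r) - 3*exp(-r)*cos(3*r) − 9·I.
Solving for I: (1 + 9)·I equals the remaining terms, so I = (1/10)·(-exp(-r)*sin(3*r) - 3*exp(-r)*cos(3*r)).

-exp(-r)*sin(3*r)/10 - 3*exp(-r)*cos(3*r)/10 + C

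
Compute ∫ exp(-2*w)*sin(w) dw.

-2*exp(-2*w)*sin(w)/5 - exp(-2*w)*cos(w)/5 + C

Let I denote the integral. Integrate by parts with u = sin(w), dv = exp(-2*w) dw, so v = -exp(-2*w)/2: I = -exp(-2*w)*sin(w)/2 + (1/2)·∫ exp(-2*w)*cos(w) dw.
Apply parts again with u = cos(w), dv = exp(-2*w) dw: ∫ exp(-2*w)*cos(w) dw = -exp(-2*w)*cos(w)/2 − (1/2)·I. Substituting back brings back I: I = -exp(-2*w)*sin(w)/2 - exp(-2*w)*cos(w)/4 − (1/4)·I.
Solving for I: (1 + 1/4)·I equals the remaining terms, so I = (4/5)·(-exp(-2*w)*sin(w)/2 - exp(-2*w)*cos(w)/4).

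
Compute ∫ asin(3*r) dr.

Use integration by parts with u = arcsin(3*r), dv = dr.
Then du = 3/sqrt(-9*r**2 + 1) dr.

r*asin(3*r) + sqrt(-9*r**2 + 1)/3 + C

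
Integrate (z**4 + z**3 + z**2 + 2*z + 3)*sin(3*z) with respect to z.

-z**4*cos(3*z)/3 + 4*z**3*sin(3*z)/9 - z**3*cos(3*z)/3 + z**2*sin(3*z)/3 + z**2*cos(3*z)/9 - 2*z*sin(3*z)/27 - 4*z*cos(3*z)/9 + 4*sin(3*z)/27 - 83*cos(3*z)/81 + C

Use integration by parts with u = z**4 + z**3 + z**2 + 2*z + 3, dv = sin(3*z) dz, so v = -cos(3*z)/3.
Apply parts 4 times (tabular method): alternate signs, differentiate u down to 0, integrate dv up.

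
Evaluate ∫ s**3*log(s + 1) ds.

Use integration by parts with u = log(s + 1), dv = s**3 ds.
Then du = 1/(s + 1) ds and v = s**4/4.

s**4*log(s + 1)/4 - s**4/16 + s**3/12 - s**2/8 + s/4 - log(s + 1)/4 + C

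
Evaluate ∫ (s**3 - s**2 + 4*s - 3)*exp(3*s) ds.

Use integration by parts with u = s**3 - s**2 + 4*s - 3, dv = exp(3*s) ds, so v = exp(3*s)/3.
Apply parts 3 times (tabular method): alternate signs, differentiate u down to 0, integrate dv up.

(9*s**3 - 18*s**2 + 48*s - 43)*exp(3*s)/27 + C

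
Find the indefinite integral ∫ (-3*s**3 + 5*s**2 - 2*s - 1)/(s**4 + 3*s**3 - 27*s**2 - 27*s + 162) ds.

Factor the denominator: (s - 3)**2*(s + 3)*(s + 6).
Partial-fraction decomposition: -839/(243*(s + 6)) + 131/(108*(s + 3)) - 739/(972*(s - 3)) - 43/(54*(s - 3)**2).
Integrate each term; A/(s−a) gives A·log|s−a|; A/(s−a)² gives −A/(s−a).

-739*log(s - 3)/972 + 131*log(s + 3)/108 - 839*log(s + 6)/243 + 43/(54*s - 162) + C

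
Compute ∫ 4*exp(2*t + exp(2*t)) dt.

2*exp(exp(2*t)) + C

Let u = exp(2*t), so du = (2*exp(2*t)) dt.
Rewriting, the integral becomes 2·∫ e^u du = 2·e^u.
Substituting back, u = exp(2*t).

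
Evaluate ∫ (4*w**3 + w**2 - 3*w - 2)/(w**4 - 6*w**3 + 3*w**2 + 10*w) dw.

-log(w)/5 + 254*log(w - 5)/45 - 14*log(w - 2)/9 + log(w + 1)/9 + C

Factor the denominator: w*(w - 5)*(w - 2)*(w + 1).
Partial-fraction decomposition: 1/(9*(w + 1)) - 14/(9*(w - 2)) + 254/(45*(w - 5)) - 1/(5*w).
Integrate each term: A/(w−a) contributes A·log|w−a|.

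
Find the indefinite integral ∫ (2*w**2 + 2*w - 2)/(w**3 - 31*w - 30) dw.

Factor the denominator: (w - 6)*(w + 1)*(w + 5).
Partial-fraction decomposition: 19/(22*(w + 5)) + 1/(14*(w + 1)) + 82/(77*(w - 6)).
Integrate each term: A/(w−a) contributes A·log|w−a|.

82*log(w - 6)/77 + log(w + 1)/14 + 19*log(w + 5)/22 + C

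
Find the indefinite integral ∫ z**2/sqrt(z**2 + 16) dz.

Substitute z = 4·tan(θ), so dz = 4·sec(θ)^2 dθ and the radical becomes sqrt(z**2 + 16) = 4·sec(θ) by the Pythagorean identity.
Integrate the resulting trig expression in θ, then back-substitute tan(θ) = z/4, sec(θ) = sqrt(z**2 + 16)/4 (absorbing any constant into C).

z*sqrt(z**2 + 16)/2 - 8*log(z + sqrt(z**2 + 16)) + C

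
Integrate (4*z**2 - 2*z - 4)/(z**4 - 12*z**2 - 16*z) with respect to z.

Factor the denominator: z*(z - 4)*(z + 2)**2.
Partial-fraction decomposition: -11/(18*(z + 2)) + 4/(3*(z + 2)**2) + 13/(36*(z - 4)) + 1/(4*z).
Integrate each term; A/(z−a) gives A·log|z−a|; A/(z−a)² gives −A/(z−a).

log(z)/4 + 13*log(z - 4)/36 - 11*log(z + 2)/18 - 4/(3*z + 6) + C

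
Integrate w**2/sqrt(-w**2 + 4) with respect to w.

-w*sqrt(-w**2 + 4)/2 + 2*asin(w/2) + C

Substitute w = 2·sin(θ), so dw = 2·cos(θ) dθ and the radical becomes sqrt(-w**2 + 4) = 2·cos(θ) by the Pythagorean identity.
Integrate the resulting trig expression in θ, then back-substitute θ = asin(w/2), sin(θ) = w/2, cos(θ) = sqrt(-w**2 + 4)/2 (absorbing any constant into C).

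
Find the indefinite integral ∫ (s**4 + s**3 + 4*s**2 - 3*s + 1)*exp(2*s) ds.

Use integration by parts with u = s**4 + s**3 + 4*s**2 - 3*s + 1, dv = exp(2*s) ds, so v = exp(2*s)/2.
Apply parts 4 times (tabular method): alternate signs, differentiate u down to 0, integrate dv up.

(4*s**4 - 4*s**3 + 22*s**2 - 34*s + 21)*exp(2*s)/8 + C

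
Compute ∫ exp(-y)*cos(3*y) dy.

3*exp(-y)*sin(3*y)/10 - exp(-y)*cos(3*y)/10 + C

Let I denote the integral. Integrate by parts with u = cos(3*y), dv = exp(-y) dy, so v = -exp(-y): I = -exp(-y)*cos(3*y) − 3·∫ exp(-y)*sin(3*y) dy.
Apply parts again with u = sin(3*y), dv = exp(-y) dy: ∫ exp(-y)*sin(3*y) dy = -exp(-y)*sin(3*y) + 3·I. Substituting back brings back I: I = 3*exp(-y)*sin(3*y) - exp(-y)*cos(3*y) − 9·I.
Solving for I: (1 + 9)·I equals the remaining terms, so I = (1/10)·(3*exp(-y)*sin(3*y) - exp(-y)*cos(3*y)).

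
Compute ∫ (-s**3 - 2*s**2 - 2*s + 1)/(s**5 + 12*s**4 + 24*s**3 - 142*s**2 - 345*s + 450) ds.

-25*log(s - 3)/576 + log(s - 1)/126 - 1415*log(s + 5)/576 + 157*log(s + 6)/63 - 43/(24*s + 120) + C

Factor the denominator: (s - 3)*(s - 1)*(s + 5)**2*(s + 6).
Partial-fraction decomposition: 157/(63*(s + 6)) - 1415/(576*(s + 5)) + 43/(24*(s + 5)**2) + 1/(126*(s - 1)) - 25/(576*(s - 3)).
Integrate each term; A/(s−a) gives A·log|s−a|; A/(s−a)² gives −A/(s−a).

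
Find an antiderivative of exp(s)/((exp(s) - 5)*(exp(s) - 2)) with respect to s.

Let u = e^s, du = e^s ds.
The integral becomes ∫ du/((u-5)(u-2)); decompose into partial fractions.

log(exp(s) - 5)/3 - log(exp(s) - 2)/3 + C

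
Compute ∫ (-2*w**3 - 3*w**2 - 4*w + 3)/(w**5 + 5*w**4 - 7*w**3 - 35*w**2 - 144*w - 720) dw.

-21*log(w - 4)/200 - 99*log(w + 4)/200 + 11*log(w + 5)/17 - 2*log(w**2 + 9)/85 - 46*atan(w/3)/425 + C

Factor the denominator: (w - 4)*(w + 4)*(w + 5)*(w**2 + 9).
Partial-fraction decomposition: -2*(10*w + 69)/(425*(w**2 + 9)) + 11/(17*(w + 5)) - 99/(200*(w + 4)) - 21/(200*(w - 4)).
Integrate each term; A/(w−a) gives A·log|w−a|; the (Bw+D)/(w²+p²) term gives a log and an atan.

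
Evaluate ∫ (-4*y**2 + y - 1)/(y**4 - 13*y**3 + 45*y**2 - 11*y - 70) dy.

Factor the denominator: (y - 7)*(y - 5)*(y - 2)*(y + 1).
Partial-fraction decomposition: 1/(24*(y + 1)) - 1/(3*(y - 2)) + 8/(3*(y - 5)) - 19/(8*(y - 7)).
Integrate each term: A/(y−a) contributes A·log|y−a|.

-19*log(y - 7)/8 + 8*log(y - 5)/3 - log(y - 2)/3 + log(y + 1)/24 + C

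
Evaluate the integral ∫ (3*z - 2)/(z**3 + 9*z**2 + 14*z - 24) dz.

log(z - 1)/35 + 7*log(z + 4)/5 - 10*log(z + 6)/7 + C

Factor the denominator: (z - 1)*(z + 4)*(z + 6).
Partial-fraction decomposition: -10/(7*(z + 6)) + 7/(5*(z + 4)) + 1/(35*(z - 1)).
Integrate each term: A/(z−a) contributes A·log|z−a|.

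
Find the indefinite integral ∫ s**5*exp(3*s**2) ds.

Let u = s², du = 2s ds; rewrite as (1/2)∫ u^2·exp(3u) du.
Now integrate by parts 2 times.

(9*s**4 - 6*s**2 + 2)*exp(3*s**2)/54 + C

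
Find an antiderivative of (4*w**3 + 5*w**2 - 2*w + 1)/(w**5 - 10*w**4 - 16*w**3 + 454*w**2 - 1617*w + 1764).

Factor the denominator: (w - 7)*(w - 4)*(w - 3)**2*(w + 7).
Partial-fraction decomposition: -139/(1925*(w + 7)) + 1531/(200*(w - 3)) + 37/(10*(w - 3)**2) - 329/(33*(w - 4)) + 401/(168*(w - 7)).
Integrate each term; A/(w−a) gives A·log|w−a|; A/(w−a)² gives −A/(w−a).

401*log(w - 7)/168 - 329*log(w - 4)/33 + 1531*log(w - 3)/200 - 139*log(w + 7)/1925 - 37/(10*w - 30) + C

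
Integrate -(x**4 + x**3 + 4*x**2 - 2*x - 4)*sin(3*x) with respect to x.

Use integration by parts with u = x**4 + x**3 + 4*x**2 - 2*x - 4, dv = -sin(3*x) dx, so v = cos(3*x)/3.
Apply parts 4 times (tabular method): alternate signs, differentiate u down to 0, integrate dv up.

x**4*cos(3*x)/3 - 4*x**3*sin(3*x)/9 + x**3*cos(3*x)/3 - x**2*sin(3*x)/3 + 8*x**2*cos(3*x)/9 - 16*x*sin(3*x)/27 - 8*x*cos(3*x)/9 + 8*sin(3*x)/27 - 124*cos(3*x)/81 + C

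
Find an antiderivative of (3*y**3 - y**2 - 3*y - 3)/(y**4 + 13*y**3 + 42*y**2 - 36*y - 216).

11*log(y - 2)/320 + 28*log(y + 3)/15 + 211*log(y + 6)/192 + 223/(8*y + 48) + C

Factor the denominator: (y - 2)*(y + 3)*(y + 6)**2.
Partial-fraction decomposition: 211/(192*(y + 6)) - 223/(8*(y + 6)**2) + 28/(15*(y + 3)) + 11/(320*(y - 2)).
Integrate each term; A/(y−a) gives A·log|y−a|; A/(y−a)² gives −A/(y−a).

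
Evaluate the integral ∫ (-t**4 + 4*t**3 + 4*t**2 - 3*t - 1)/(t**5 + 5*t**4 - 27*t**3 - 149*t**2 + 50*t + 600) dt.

-41*log(t - 5)/2160 - 5*log(t - 2)/126 - 29*log(t + 3)/16 + 437*log(t + 4)/54 - 1011*log(t + 5)/140 + C

Factor the denominator: (t - 5)*(t - 2)*(t + 3)*(t + 4)*(t + 5).
Partial-fraction decomposition: -1011/(140*(t + 5)) + 437/(54*(t + 4)) - 29/(16*(t + 3)) - 5/(126*(t - 2)) - 41/(2160*(t - 5)).
Integrate each term: A/(t−a) contributes A·log|t−a|.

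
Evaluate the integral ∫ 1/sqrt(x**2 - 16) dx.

Substitute x = 4·sec(θ), so dx = 4·sec(θ)*tan(θ) dθ and the radical becomes sqrt(x**2 - 16) = 4·tan(θ) by the Pythagorean identity.
Integrate the resulting trig expression in θ, then back-substitute sec(θ) = x/4, tan(θ) = sqrt(x**2 - 16)/4 (absorbing any constant into C).

log(x + sqrt(x**2 - 16)) + C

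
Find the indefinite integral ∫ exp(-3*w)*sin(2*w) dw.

-3*exp(-3*w)*sin(2*w)/13 - 2*exp(-3*w)*cos(2*w)/13 + C

Let I denote the integral. Integrate by parts with u = sin(2*w), dv = exp(-3*w) dw, so v = -exp(-3*w)/3: I = -exp(-3*w)*sin(2*w)/3 + (2/3)·∫ exp(-3*w)*cos(2*w) dw.
Apply parts again with u = cos(2*w), dv = exp(-3*w) dw: ∫ exp(-3*w)*cos(2*w) dw = -exp(-3*w)*cos(2*w)/3 − (2/3)·I. Substituting back brings back I: I = -exp(-3*w)*sin(2*w)/3 - 2*exp(-3*w)*cos(2*w)/9 − (4/9)·I.
Solving for I: (1 + 4/9)·I equals the remaining terms, so I = (9/13)·(-exp(-3*w)*sin(2*w)/3 - 2*exp(-3*w)*cos(2*w)/9).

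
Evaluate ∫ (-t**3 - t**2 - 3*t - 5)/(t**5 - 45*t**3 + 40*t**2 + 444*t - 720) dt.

Factor the denominator: (t - 5)*(t - 3)*(t - 2)*(t + 4)*(t + 6).
Partial-fraction decomposition: 193/(1584*(t + 6)) - 55/(756*(t + 4)) - 23/(144*(t - 2)) + 25/(63*(t - 3)) - 85/(297*(t - 5)).
Integrate each term: A/(t−a) contributes A·log|t−a|.

-85*log(t - 5)/297 + 25*log(t - 3)/63 - 23*log(t - 2)/144 - 55*log(t + 4)/756 + 193*log(t + 6)/1584 + C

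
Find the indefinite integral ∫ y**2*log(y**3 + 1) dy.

Let u = y**3 + 1, so du = (3*y**2) dy.
The integral becomes (1/3)·∫ log(u) du; integrate by parts with u′=log(u), dv′=du.

y**3*log(y**3 + 1)/3 - y**3/3 + log(y**3 + 1)/3 + C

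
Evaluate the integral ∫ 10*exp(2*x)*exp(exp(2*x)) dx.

Let u = exp(2*x), so du = (2*exp(2*x)) dx.
Rewriting, the integral becomes 5·∫ e^u du = 5·e^u.
Substituting back, u = exp(2*x).

5*exp(exp(2*x)) + C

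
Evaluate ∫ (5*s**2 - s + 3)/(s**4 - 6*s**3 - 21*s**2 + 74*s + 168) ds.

241*log(s - 7)/270 - 79*log(s - 4)/126 + 25*log(s + 2)/54 - 51*log(s + 3)/70 + C

Factor the denominator: (s - 7)*(s - 4)*(s + 2)*(s + 3).
Partial-fraction decomposition: -51/(70*(s + 3)) + 25/(54*(s + 2)) - 79/(126*(s - 4)) + 241/(270*(s - 7)).
Integrate each term: A/(s−a) contributes A·log|s−a|.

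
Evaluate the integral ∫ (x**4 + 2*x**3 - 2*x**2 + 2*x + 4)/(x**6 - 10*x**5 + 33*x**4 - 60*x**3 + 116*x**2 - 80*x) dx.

Factor the denominator: x*(x - 5)*(x - 4)*(x - 1)*(x**2 + 4).
Partial-fraction decomposition: (x - 82)/(290*(x**2 + 4)) + 7/(60*(x - 1)) - 91/(60*(x - 4)) + 839/(580*(x - 5)) - 1/(20*x).
Integrate each term; A/(x−a) gives A·log|x−a|; the (Bx+D)/(x²+p²) term gives a log and an atan.

-log(x)/20 + 839*log(x - 5)/580 - 91*log(x - 4)/60 + 7*log(x - 1)/60 + log(x**2 + 4)/580 - 41*atan(x/2)/290 + C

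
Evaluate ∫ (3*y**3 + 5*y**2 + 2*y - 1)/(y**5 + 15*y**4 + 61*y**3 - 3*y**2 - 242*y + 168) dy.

Factor the denominator: (y - 1)**2*(y + 4)*(y + 6)*(y + 7).
Partial-fraction decomposition: -799/(192*(y + 7)) + 481/(98*(y + 6)) - 121/(150*(y + 4)) + 4701/(78400*(y - 1)) + 9/(280*(y - 1)**2).
Integrate each term; A/(y−a) gives A·log|y−a|; A/(y−a)² gives −A/(y−a).

4701*log(y - 1)/78400 - 121*log(y + 4)/150 + 481*log(y + 6)/98 - 799*log(y + 7)/192 - 9/(280*y - 280) + C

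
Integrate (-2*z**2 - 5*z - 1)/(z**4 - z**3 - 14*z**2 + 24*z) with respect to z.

-log(z)/24 - 34*log(z - 3)/21 + 19*log(z - 2)/12 + 13*log(z + 4)/168 + C

Factor the denominator: z*(z - 3)*(z - 2)*(z + 4).
Partial-fraction decomposition: 13/(168*(z + 4)) + 19/(12*(z - 2)) - 34/(21*(z - 3)) - 1/(24*z).
Integrate each term: A/(z−a) contributes A·log|z−a|.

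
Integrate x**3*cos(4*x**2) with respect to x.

x**2*sin(4*x**2)/8 + cos(4*x**2)/32 + C

Let u = x², du = 2x dx; rewrite as (1/2)∫ u^1·cos(4u) du.
Now integrate by parts 1 time.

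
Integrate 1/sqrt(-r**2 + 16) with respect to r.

asin(r/4) + C

Substitute r = 4·sin(θ), so dr = 4·cos(θ) dθ and the radical becomes sqrt(-r**2 + 16) = 4·cos(θ) by the Pythagorean identity.
Integrate the resulting trig expression in θ, then back-substitute θ = asin(r/4), sin(θ) = r/4, cos(θ) = sqrt(-r**2 + 16)/4 (absorbing any constant into C).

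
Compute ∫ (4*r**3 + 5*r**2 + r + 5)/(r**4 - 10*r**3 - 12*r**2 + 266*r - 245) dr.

1007*log(r - 7)/288 + 5*log(r - 1)/72 + 125*log(r + 5)/288 - 181/(8*r - 56) + C

Factor the denominator: (r - 7)**2*(r - 1)*(r + 5).
Partial-fraction decomposition: 125/(288*(r + 5)) + 5/(72*(r - 1)) + 1007/(288*(r - 7)) + 181/(8*(r - 7)**2).
Integrate each term; A/(r−a) gives A·log|r−a|; A/(r−a)² gives −A/(r−a).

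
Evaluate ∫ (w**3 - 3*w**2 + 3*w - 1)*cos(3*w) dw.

Use integration by parts with u = w**3 - 3*w**2 + 3*w - 1, dv = cos(3*w) dw, so v = sin(3*w)/3.
Apply parts 3 times (tabular method): alternate signs, differentiate u down to 0, integrate dv up.

w**3*sin(3*w)/3 - w**2*sin(3*w) + w**2*cos(3*w)/3 + 7*w*sin(3*w)/9 - 2*w*cos(3*w)/3 - sin(3*w)/9 + 7*cos(3*w)/27 + C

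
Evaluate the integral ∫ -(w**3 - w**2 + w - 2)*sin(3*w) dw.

Use integration by parts with u = w**3 - w**2 + w - 2, dv = -sin(3*w) dw, so v = cos(3*w)/3.
Apply parts 3 times (tabular method): alternate signs, differentiate u down to 0, integrate dv up.

w**3*cos(3*w)/3 - w**2*sin(3*w)/3 - w**2*cos(3*w)/3 + 2*w*sin(3*w)/9 + w*cos(3*w)/9 - sin(3*w)/27 - 16*cos(3*w)/27 + C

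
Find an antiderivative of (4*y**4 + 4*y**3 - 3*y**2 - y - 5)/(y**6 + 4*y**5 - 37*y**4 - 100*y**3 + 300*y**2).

Factor the denominator: y**2*(y - 5)*(y - 2)*(y + 5)*(y + 6).
Partial-fraction decomposition: -383/(288*(y + 6)) + 11/(10*(y + 5)) - 11/(96*(y - 2)) + 53/(150*(y - 5)) - 2/(225*y) - 1/(60*y**2).
Integrate each term; A/(y−a) gives A·log|y−a|; A/(y−a)² gives −A/(y−a).

-2*log(y)/225 + 53*log(y - 5)/150 - 11*log(y - 2)/96 + 11*log(y + 5)/10 - 383*log(y + 6)/288 + 1/(60*y) + C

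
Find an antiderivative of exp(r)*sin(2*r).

exp(r)*sin(2*r)/5 - 2*exp(r)*cos(2*r)/5 + C

Let I denote the integral. Integrate by parts with u = sin(2*r), dv = exp(r) dr, so v = exp(r): I = exp(r)*sin(2*r) − 2·∫ exp(r)*cos(2*r) dr.
Apply parts again with u = cos(2*r), dv = exp(r) dr: ∫ exp(r)*cos(2*r) dr = exp(r)*cos(2*r) + 2·I. Substituting back brings back I: I = exp(r)*sin(2*r) - 2*exp(r)*cos(2*r) − 4·I.
Solving for I: (1 + 4)·I equals the remaining terms, so I = (1/5)·(exp(r)*sin(2*r) - 2*exp(r)*cos(2*r)).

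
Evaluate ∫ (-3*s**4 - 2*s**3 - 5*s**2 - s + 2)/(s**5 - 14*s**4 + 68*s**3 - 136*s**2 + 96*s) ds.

Factor the denominator: s*(s - 6)*(s - 4)*(s - 2)**2.
Partial-fraction decomposition: -81/(8*(s - 2)) - 21/(4*(s - 2)**2) + 489/(16*(s - 4)) - 563/(24*(s - 6)) + 1/(48*s).
Integrate each term; A/(s−a) gives A·log|s−a|; A/(s−a)² gives −A/(s−a).

log(s)/48 - 563*log(s - 6)/24 + 489*log(s - 4)/16 - 81*log(s - 2)/8 + 21/(4*s - 8) + C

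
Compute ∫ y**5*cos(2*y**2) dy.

Let u = y², du = 2y dy; rewrite as (1/2)∫ u^2·cos(2u) du.
Now integrate by parts 2 times.

y**4*sin(2*y**2)/4 + y**2*cos(2*y**2)/4 - sin(2*y**2)/8 + C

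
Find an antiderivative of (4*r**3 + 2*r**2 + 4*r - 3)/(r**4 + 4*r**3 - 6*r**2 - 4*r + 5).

Factor the denominator: (r - 1)**2*(r + 1)*(r + 5).
Partial-fraction decomposition: 473/(144*(r + 5)) - 9/(16*(r + 1)) + 23/(18*(r - 1)) + 7/(12*(r - 1)**2).
Integrate each term; A/(r−a) gives A·log|r−a|; A/(r−a)² gives −A/(r−a).

23*log(r - 1)/18 - 9*log(r + 1)/16 + 473*log(r + 5)/144 - 7/(12*r - 12) + C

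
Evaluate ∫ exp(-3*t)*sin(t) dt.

-3*exp(-3*t)*sin(t)/10 - exp(-3*t)*cos(t)/10 + C

Let I denote the integral. Integrate by parts with u = sin(t), dv = exp(-3*t) dt, so v = -exp(-3*t)/3: I = -exp(-3*t)*sin(t)/3 + (1/3)·∫ exp(-3*t)*cos(t) dt.
Apply parts again with u = cos(t), dv = exp(-3*t) dt: ∫ exp(-3*t)*cos(t) dt = -exp(-3*t)*cos(t)/3 − (1/3)·I. Substituting back brings back I: I = -exp(-3*t)*sin(t)/3 - exp(-3*t)*cos(t)/9 − (1/9)·I.
Solving for I: (1 + 1/9)·I equals the remaining terms, so I = (9/10)·(-exp(-3*t)*sin(t)/3 - exp(-3*t)*cos(t)/9).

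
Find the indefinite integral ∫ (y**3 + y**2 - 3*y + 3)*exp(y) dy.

(y**3 - 2*y**2 + y + 2)*exp(y) + C

Use integration by parts with u = y**3 + y**2 - 3*y + 3, dv = exp(y) dy, so v = exp(y).
Apply parts 3 times (tabular method): alternate signs, differentiate u down to 0, integrate dv up.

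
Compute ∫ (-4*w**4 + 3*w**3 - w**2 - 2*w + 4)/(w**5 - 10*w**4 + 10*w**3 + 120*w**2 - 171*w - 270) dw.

Factor the denominator: (w - 6)*(w - 5)*(w - 3)*(w + 1)*(w + 3).
Partial-fraction decomposition: -101/(216*(w + 3)) + 1/(168*(w + 1)) - 127/(72*(w - 3)) + 539/(24*(w - 5)) - 4580/(189*(w - 6)).
Integrate each term: A/(w−a) contributes A·log|w−a|.

-4580*log(w - 6)/189 + 539*log(w - 5)/24 - 127*log(w - 3)/72 + log(w + 1)/168 - 101*log(w + 3)/216 + C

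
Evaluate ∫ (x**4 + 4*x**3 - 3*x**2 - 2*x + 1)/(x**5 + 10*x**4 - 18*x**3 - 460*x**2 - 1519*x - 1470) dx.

Factor the denominator: (x - 7)*(x + 2)*(x + 3)*(x + 5)*(x + 7).
Partial-fraction decomposition: 897/(560*(x + 7)) - 61/(144*(x + 5)) - 47/(80*(x + 3)) + 23/(135*(x + 2)) + 3613/(15120*(x - 7)).
Integrate each term: A/(x−a) contributes A·log|x−a|.

3613*log(x - 7)/15120 + 23*log(x + 2)/135 - 47*log(x + 3)/80 - 61*log(x + 5)/144 + 897*log(x + 7)/560 + C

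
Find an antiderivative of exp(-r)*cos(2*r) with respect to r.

2*exp(-r)*sin(2*r)/5 - exp(-r)*cos(2*r)/5 + C

Let I denote the integral. Integrate by parts with u = cos(2*r), dv = exp(-r) dr, so v = -exp(-r): I = -exp(-r)*cos(2*r) − 2·∫ exp(-r)*sin(2*r) dr.
Apply parts again with u = sin(2*r), dv = exp(-r) dr: ∫ exp(-r)*sin(2*r) dr = -exp(-r)*sin(2*r) + 2·I. Substituting back brings back I: I = 2*exp(-r)*sin(2*r) - exp(-r)*cos(2*r) − 4·I.
Solving for I: (1 + 4)·I equals the remaining terms, so I = (1/5)·(2*exp(-r)*sin(2*r) - exp(-r)*cos(2*r)).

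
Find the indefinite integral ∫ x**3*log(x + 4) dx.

Use integration by parts with u = log(x + 4), dv = x**3 dx.
Then du = 1/(x + 4) dx and v = x**4/4.

x**4*log(x + 4)/4 - x**4/16 + x**3/3 - 2*x**2 + 16*x - 64*log(x + 4) + C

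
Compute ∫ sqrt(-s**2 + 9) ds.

Substitute s = 3·sin(θ), so ds = 3·cos(θ) dθ and the radical becomes sqrt(-s**2 + 9) = 3·cos(θ) by the Pythagorean identity.
Integrate the resulting trig expression in θ, then back-substitute θ = asin(s/3), sin(θ) = s/3, cos(θ) = sqrt(-s**2 + 9)/3 (absorbing any constant into C).

s*sqrt(-s**2 + 9)/2 + 9*asin(s/3)/2 + C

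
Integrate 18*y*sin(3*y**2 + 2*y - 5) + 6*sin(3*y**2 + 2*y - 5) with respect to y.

Let u = 3*y**2 + 2*y - 5, so du = (6*y + 2) dy.
Rewriting, the integral becomes 3·∫ sin(u) du = 3·-cos(u).
Substituting back, u = 3*y**2 + 2*y - 5.

-3*cos(3*y**2 + 2*y - 5) + C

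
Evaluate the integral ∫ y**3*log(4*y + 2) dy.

y**4*log(4*y + 2)/4 - y**4/16 + y**3/24 - y**2/32 + y/32 - log(2*y + 1)/64 + C

Use integration by parts with u = log(4*y + 2), dv = y**3 dy.
Then du = 4/(4*y + 2) dy and v = y**4/4.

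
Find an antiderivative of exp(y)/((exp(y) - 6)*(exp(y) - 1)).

Let u = e^y, du = e^y dy.
The integral becomes ∫ du/((u-6)(u-1)); decompose into partial fractions.

log(exp(y) - 6)/5 - log(exp(y) - 1)/5 + C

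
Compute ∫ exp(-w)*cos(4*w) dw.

4*exp(-w)*sin(4*w)/17 - exp(-w)*cos(4*w)/17 + C

Let I denote the integral. Integrate by parts with u = cos(4*w), dv = exp(-w) dw, so v = -exp(-w): I = -exp(-w)*cos(4*w) − 4·∫ exp(-w)*sin(4*w) dw.
Apply parts again with u = sin(4*w), dv = exp(-w) dw: ∫ exp(-w)*sin(4*w) dw = -exp(-w)*sin(4*w) + 4·I. Substituting back brings back I: I = 4*exp(-w)*sin(4*w) - exp(-w)*cos(4*w) − 16·I.
Solving for I: (1 + 16)·I equals the remaining terms, so I = (1/17)·(4*exp(-w)*sin(4*w) - exp(-w)*cos(4*w)).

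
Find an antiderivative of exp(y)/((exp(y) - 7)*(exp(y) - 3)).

Let u = e^y, du = e^y dy.
The integral becomes ∫ du/((u-3)(u-7)); decompose into partial fractions.

log(exp(y) - 7)/4 - log(exp(y) - 3)/4 + C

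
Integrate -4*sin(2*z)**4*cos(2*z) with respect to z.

Let u = sin(2*z), so du = (2*cos(2*z)) dz.
Rewriting, the integral becomes -2·∫ u^4 du = -2·u^5/5.
Substituting back, u = sin(2*z).

-2*sin(2*z)**5/5 + C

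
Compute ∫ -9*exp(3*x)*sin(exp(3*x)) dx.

Let u = exp(3*x), so du = (3*exp(3*x)) dx.
Rewriting, the integral becomes -3·∫ sin(u) du = -3·-cos(u).
Substituting back, u = exp(3*x).

3*cos(exp(3*x)) + C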